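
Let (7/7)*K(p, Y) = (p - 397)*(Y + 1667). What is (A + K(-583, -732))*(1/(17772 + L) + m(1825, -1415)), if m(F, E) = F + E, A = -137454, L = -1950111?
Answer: -834846078694706/1932339 ≈ -4.3204e+8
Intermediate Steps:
K(p, Y) = (-397 + p)*(1667 + Y) (K(p, Y) = (p - 397)*(Y + 1667) = (-397 + p)*(1667 + Y))
m(F, E) = E + F
(A + K(-583, -732))*(1/(17772 + L) + m(1825, -1415)) = (-137454 + (-661799 - 397*(-732) + 1667*(-583) - 732*(-583)))*(1/(17772 - 1950111) + (-1415 + 1825)) = (-137454 + (-661799 + 290604 - 971861 + 426756))*(1/(-1932339) + 410) = (-137454 - 916300)*(-1/1932339 + 410) = -1053754*792258989/1932339 = -834846078694706/1932339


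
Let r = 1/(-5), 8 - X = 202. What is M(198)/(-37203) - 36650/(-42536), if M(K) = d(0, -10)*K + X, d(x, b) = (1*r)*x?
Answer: 685870967/791233404 ≈ 0.86684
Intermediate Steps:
X = -194 (X = 8 - 1*202 = 8 - 202 = -194)
r = -⅕ ≈ -0.20000
d(x, b) = -x/5 (d(x, b) = (1*(-⅕))*x = -x/5)
M(K) = -194 (M(K) = (-⅕*0)*K - 194 = 0*K - 194 = 0 - 194 = -194)
M(198)/(-37203) - 36650/(-42536) = -194/(-37203) - 36650/(-42536) = -194*(-1/37203) - 36650*(-1/42536) = 194/37203 + 18325/21268 = 685870967/791233404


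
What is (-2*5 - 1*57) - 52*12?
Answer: -691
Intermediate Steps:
(-2*5 - 1*57) - 52*12 = (-10 - 57) - 624 = -67 - 624 = -691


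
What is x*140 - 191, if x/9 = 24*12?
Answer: 362689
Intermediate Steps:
x = 2592 (x = 9*(24*12) = 9*288 = 2592)
x*140 - 191 = 2592*140 - 191 = 362880 - 191 = 362689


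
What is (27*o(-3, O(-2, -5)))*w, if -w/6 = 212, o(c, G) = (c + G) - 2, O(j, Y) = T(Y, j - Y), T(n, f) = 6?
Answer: -34344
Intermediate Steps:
O(j, Y) = 6
o(c, G) = -2 + G + c (o(c, G) = (G + c) - 2 = -2 + G + c)
w = -1272 (w = -6*212 = -1272)
(27*o(-3, O(-2, -5)))*w = (27*(-2 + 6 - 3))*(-1272) = (27*1)*(-1272) = 27*(-1272) = -34344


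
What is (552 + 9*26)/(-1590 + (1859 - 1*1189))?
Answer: -393/460 ≈ -0.85435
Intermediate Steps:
(552 + 9*26)/(-1590 + (1859 - 1*1189)) = (552 + 234)/(-1590 + (1859 - 1189)) = 786/(-1590 + 670) = 786/(-920) = 786*(-1/920) = -393/460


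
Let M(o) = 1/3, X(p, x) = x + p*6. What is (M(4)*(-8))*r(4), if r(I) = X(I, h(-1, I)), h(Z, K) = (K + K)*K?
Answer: -448/3 ≈ -149.33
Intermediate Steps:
h(Z, K) = 2*K² (h(Z, K) = (2*K)*K = 2*K²)
X(p, x) = x + 6*p
M(o) = ⅓
r(I) = 2*I² + 6*I
(M(4)*(-8))*r(4) = ((⅓)*(-8))*(2*4*(3 + 4)) = -16*4*7/3 = -8/3*56 = -448/3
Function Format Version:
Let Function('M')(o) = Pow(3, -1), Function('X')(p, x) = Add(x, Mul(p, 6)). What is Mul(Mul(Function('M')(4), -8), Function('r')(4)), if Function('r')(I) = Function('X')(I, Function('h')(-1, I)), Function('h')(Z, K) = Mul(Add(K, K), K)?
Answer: Rational(-448, 3) ≈ -149.33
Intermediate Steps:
Function('h')(Z, K) = Mul(2, Pow(K, 2)) (Function('h')(Z, K) = Mul(Mul(2, K), K) = Mul(2, Pow(K, 2)))
Function('X')(p, x) = Add(x, Mul(6, p))
Function('M')(o) = Rational(1, 3)
Function('r')(I) = Add(Mul(2, Pow(I, 2)), Mul(6, I))
Mul(Mul(Function('M')(4), -8), Function('r')(4)) = Mul(Mul(Rational(1, 3), -8), Mul(2, 4, Add(3, 4))) = Mul(Rational(-8, 3), Mul(2, 4, 7)) = Mul(Rational(-8, 3), 56) = Rational(-448, 3)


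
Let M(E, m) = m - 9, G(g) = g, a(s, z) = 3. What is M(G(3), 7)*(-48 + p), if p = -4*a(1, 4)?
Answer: 120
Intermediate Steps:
p = -12 (p = -4*3 = -12)
M(E, m) = -9 + m
M(G(3), 7)*(-48 + p) = (-9 + 7)*(-48 - 12) = -2*(-60) = 120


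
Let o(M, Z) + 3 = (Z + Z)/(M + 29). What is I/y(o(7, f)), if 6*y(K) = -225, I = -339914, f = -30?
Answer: 679828/75 ≈ 9064.4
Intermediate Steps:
o(M, Z) = -3 + 2*Z/(29 + M) (o(M, Z) = -3 + (Z + Z)/(M + 29) = -3 + (2*Z)/(29 + M) = -3 + 2*Z/(29 + M))
y(K) = -75/2 (y(K) = (⅙)*(-225) = -75/2)
I/y(o(7, f)) = -339914/(-75/2) = -339914*(-2/75) = 679828/75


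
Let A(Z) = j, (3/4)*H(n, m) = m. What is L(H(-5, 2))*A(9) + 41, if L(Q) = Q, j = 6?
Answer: 57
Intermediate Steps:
H(n, m) = 4*m/3
A(Z) = 6
L(H(-5, 2))*A(9) + 41 = ((4/3)*2)*6 + 41 = (8/3)*6 + 41 = 16 + 41 = 57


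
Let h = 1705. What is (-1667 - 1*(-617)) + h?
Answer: 655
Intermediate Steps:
(-1667 - 1*(-617)) + h = (-1667 - 1*(-617)) + 1705 = (-1667 + 617) + 1705 = -1050 + 1705 = 655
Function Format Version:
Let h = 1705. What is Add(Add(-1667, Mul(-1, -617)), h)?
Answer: 655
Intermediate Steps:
Add(Add(-1667, Mul(-1, -617)), h) = Add(Add(-1667, Mul(-1, -617)), 1705) = Add(Add(-1667, 617), 1705) = Add(-1050, 1705) = 655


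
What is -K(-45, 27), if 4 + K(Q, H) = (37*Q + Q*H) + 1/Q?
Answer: 129781/45 ≈ 2884.0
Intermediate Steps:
K(Q, H) = -4 + 1/Q + 37*Q + H*Q (K(Q, H) = -4 + ((37*Q + Q*H) + 1/Q) = -4 + ((37*Q + H*Q) + 1/Q) = -4 + (1/Q + 37*Q + H*Q) = -4 + 1/Q + 37*Q + H*Q)
-K(-45, 27) = -(-4 + 1/(-45) + 37*(-45) + 27*(-45)) = -(-4 - 1/45 - 1665 - 1215) = -1*(-129781/45) = 129781/45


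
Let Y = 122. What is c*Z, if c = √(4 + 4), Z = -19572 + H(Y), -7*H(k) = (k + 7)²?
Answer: -307290*√2/7 ≈ -62082.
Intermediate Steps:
H(k) = -(7 + k)²/7 (H(k) = -(k + 7)²/7 = -(7 + k)²/7)
Z = -153645/7 (Z = -19572 - (7 + 122)²/7 = -19572 - ⅐*129² = -19572 - ⅐*16641 = -19572 - 16641/7 = -153645/7 ≈ -21949.)
c = 2*√2 (c = √8 = 2*√2 ≈ 2.8284)
c*Z = (2*√2)*(-153645/7) = -307290*√2/7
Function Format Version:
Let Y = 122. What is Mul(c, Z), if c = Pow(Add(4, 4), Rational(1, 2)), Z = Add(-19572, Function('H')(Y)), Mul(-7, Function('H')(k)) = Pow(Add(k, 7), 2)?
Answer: Mul(Rational(-307290, 7), Pow(2, Rational(1, 2))) ≈ -62082.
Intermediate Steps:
Function('H')(k) = Mul(Rational(-1, 7), Pow(Add(7, k), 2)) (Function('H')(k) = Mul(Rational(-1, 7), Pow(Add(k, 7), 2)) = Mul(Rational(-1, 7), Pow(Add(7, k), 2)))
Z = Rational(-153645, 7) (Z = Add(-19572, Mul(Rational(-1, 7), Pow(Add(7, 122), 2))) = Add(-19572, Mul(Rational(-1, 7), Pow(129, 2))) = Add(-19572, Mul(Rational(-1, 7), 16641)) = Add(-19572, Rational(-16641, 7)) = Rational(-153645, 7) ≈ -21949.)
c = Mul(2, Pow(2, Rational(1, 2))) (c = Pow(8, Rational(1, 2)) = Mul(2, Pow(2, Rational(1, 2))) ≈ 2.8284)
Mul(c, Z) = Mul(Mul(2, Pow(2, Rational(1, 2))), Rational(-153645, 7)) = Mul(Rational(-307290, 7), Pow(2, Rational(1, 2)))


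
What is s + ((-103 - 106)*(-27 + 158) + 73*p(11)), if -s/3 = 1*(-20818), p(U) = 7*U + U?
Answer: 41499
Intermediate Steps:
p(U) = 8*U
s = 62454 (s = -3*(-20818) = 62454)
s + ((-103 - 106)*(-27 + 158) + 73*p(11)) = 62454 + ((-103 - 106)*(-27 + 158) + 73*(8*11)) = 62454 + (-209*131 + 73*88) = 62454 + (-27379 + 6424) = 62454 - 20955 = 41499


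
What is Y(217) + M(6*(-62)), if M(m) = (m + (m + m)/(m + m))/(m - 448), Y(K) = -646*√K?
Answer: 371/820 - 646*√217 ≈ -9515.7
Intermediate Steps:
M(m) = (1 + m)/(-448 + m) (M(m) = (m + (2*m)/((2*m)))/(-448 + m) = (m + (2*m)*(1/(2*m)))/(-448 + m) = (m + 1)/(-448 + m) = (1 + m)/(-448 + m))
Y(217) + M(6*(-62)) = -646*√217 + (1 + 6*(-62))/(-448 + 6*(-62)) = -646*√217 + (1 - 372)/(-448 - 372) = -646*√217 - 371/(-820) = -646*√217 - 1/820*(-371) = -646*√217 + 371/820 = 371/820 - 646*√217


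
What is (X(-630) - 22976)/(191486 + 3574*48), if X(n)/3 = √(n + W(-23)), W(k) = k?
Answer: -11488/181519 + 3*I*√653/363038 ≈ -0.063288 + 0.00021117*I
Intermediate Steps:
X(n) = 3*√(-23 + n) (X(n) = 3*√(n - 23) = 3*√(-23 + n))
(X(-630) - 22976)/(191486 + 3574*48) = (3*√(-23 - 630) - 22976)/(191486 + 3574*48) = (3*√(-653) - 22976)/(191486 + 171552) = (3*(I*√653) - 22976)/363038 = (3*I*√653 - 22976)*(1/363038) = (-22976 + 3*I*√653)*(1/363038) = -11488/181519 + 3*I*√653/363038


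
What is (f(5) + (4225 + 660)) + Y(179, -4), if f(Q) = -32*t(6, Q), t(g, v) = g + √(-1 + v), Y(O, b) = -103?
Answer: 4526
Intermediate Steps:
f(Q) = -192 - 32*√(-1 + Q) (f(Q) = -32*(6 + √(-1 + Q)) = -192 - 32*√(-1 + Q))
(f(5) + (4225 + 660)) + Y(179, -4) = ((-192 - 32*√(-1 + 5)) + (4225 + 660)) - 103 = ((-192 - 32*√4) + 4885) - 103 = ((-192 - 32*2) + 4885) - 103 = ((-192 - 64) + 4885) - 103 = (-256 + 4885) - 103 = 4629 - 103 = 4526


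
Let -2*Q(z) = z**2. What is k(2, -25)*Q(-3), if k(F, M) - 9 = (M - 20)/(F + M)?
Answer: -1134/23 ≈ -49.304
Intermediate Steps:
Q(z) = -z**2/2
k(F, M) = 9 + (-20 + M)/(F + M) (k(F, M) = 9 + (M - 20)/(F + M) = 9 + (-20 + M)/(F + M))
k(2, -25)*Q(-3) = ((-20 + 9*2 + 10*(-25))/(2 - 25))*(-1/2*(-3)**2) = ((-20 + 18 - 250)/(-23))*(-1/2*9) = -1/23*(-252)*(-9/2) = (252/23)*(-9/2) = -1134/23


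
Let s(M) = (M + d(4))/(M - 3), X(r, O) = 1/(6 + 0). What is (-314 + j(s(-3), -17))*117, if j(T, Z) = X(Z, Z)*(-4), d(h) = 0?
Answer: -36816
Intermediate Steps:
X(r, O) = ⅙ (X(r, O) = 1/6 = ⅙)
s(M) = M/(-3 + M) (s(M) = (M + 0)/(M - 3) = M/(-3 + M))
j(T, Z) = -⅔ (j(T, Z) = (⅙)*(-4) = -⅔)
(-314 + j(s(-3), -17))*117 = (-314 - ⅔)*117 = -944/3*117 = -36816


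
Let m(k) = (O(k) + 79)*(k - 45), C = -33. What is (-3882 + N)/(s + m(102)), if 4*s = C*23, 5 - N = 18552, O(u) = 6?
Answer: -89716/18621 ≈ -4.8180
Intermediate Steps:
N = -18547 (N = 5 - 1*18552 = 5 - 18552 = -18547)
s = -759/4 (s = (-33*23)/4 = (1/4)*(-759) = -759/4 ≈ -189.75)
m(k) = -3825 + 85*k (m(k) = (6 + 79)*(k - 45) = 85*(-45 + k) = -3825 + 85*k)
(-3882 + N)/(s + m(102)) = (-3882 - 18547)/(-759/4 + (-3825 + 85*102)) = -22429/(-759/4 + (-3825 + 8670)) = -22429/(-759/4 + 4845) = -22429/18621/4 = -22429*4/18621 = -89716/18621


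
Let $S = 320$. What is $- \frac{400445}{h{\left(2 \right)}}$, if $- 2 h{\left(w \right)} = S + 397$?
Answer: $\frac{800890}{717} \approx 1117.0$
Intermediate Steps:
$h{\left(w \right)} = - \frac{717}{2}$ ($h{\left(w \right)} = - \frac{320 + 397}{2} = \left(- \frac{1}{2}\right) 717 = - \frac{717}{2}$)
$- \frac{400445}{h{\left(2 \right)}} = - \frac{400445}{- \frac{717}{2}} = \left(-400445\right) \left(- \frac{2}{717}\right) = \frac{800890}{717}$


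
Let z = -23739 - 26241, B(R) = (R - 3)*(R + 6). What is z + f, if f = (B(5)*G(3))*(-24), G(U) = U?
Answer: -51564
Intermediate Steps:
B(R) = (-3 + R)*(6 + R)
f = -1584 (f = ((-18 + 5² + 3*5)*3)*(-24) = ((-18 + 25 + 15)*3)*(-24) = (22*3)*(-24) = 66*(-24) = -1584)
z = -49980
z + f = -49980 - 1584 = -51564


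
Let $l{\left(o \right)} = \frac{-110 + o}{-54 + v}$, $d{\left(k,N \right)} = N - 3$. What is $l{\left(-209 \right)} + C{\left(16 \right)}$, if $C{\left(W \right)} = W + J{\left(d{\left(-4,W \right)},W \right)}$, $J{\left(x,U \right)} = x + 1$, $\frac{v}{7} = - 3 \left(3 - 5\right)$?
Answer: $\frac{679}{12} \approx 56.583$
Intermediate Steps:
$d{\left(k,N \right)} = -3 + N$ ($d{\left(k,N \right)} = N - 3 = -3 + N$)
$v = 42$ ($v = 7 \left(- 3 \left(3 - 5\right)\right) = 7 \left(\left(-3\right) \left(-2\right)\right) = 7 \cdot 6 = 42$)
$J{\left(x,U \right)} = 1 + x$
$C{\left(W \right)} = -2 + 2 W$ ($C{\left(W \right)} = W + \left(1 + \left(-3 + W\right)\right) = W + \left(-2 + W\right) = -2 + 2 W$)
$l{\left(o \right)} = \frac{55}{6} - \frac{o}{12}$ ($l{\left(o \right)} = \frac{-110 + o}{-54 + 42} = \frac{-110 + o}{-12} = \left(-110 + o\right) \left(- \frac{1}{12}\right) = \frac{55}{6} - \frac{o}{12}$)
$l{\left(-209 \right)} + C{\left(16 \right)} = \left(\frac{55}{6} - - \frac{209}{12}\right) + \left(-2 + 2 \cdot 16\right) = \left(\frac{55}{6} + \frac{209}{12}\right) + \left(-2 + 32\right) = \frac{319}{12} + 30 = \frac{679}{12}$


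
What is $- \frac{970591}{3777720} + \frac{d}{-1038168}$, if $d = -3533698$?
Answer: $\frac{514236878803}{163412834040} \approx 3.1469$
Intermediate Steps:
$- \frac{970591}{3777720} + \frac{d}{-1038168} = - \frac{970591}{3777720} - \frac{3533698}{-1038168} = \left(-970591\right) \frac{1}{3777720} - - \frac{1766849}{519084} = - \frac{970591}{3777720} + \frac{1766849}{519084} = \frac{514236878803}{163412834040}$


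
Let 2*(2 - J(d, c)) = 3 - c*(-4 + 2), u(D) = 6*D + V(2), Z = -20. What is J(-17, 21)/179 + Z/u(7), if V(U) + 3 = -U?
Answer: -8677/13246 ≈ -0.65507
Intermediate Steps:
V(U) = -3 - U
u(D) = -5 + 6*D (u(D) = 6*D + (-3 - 1*2) = 6*D + (-3 - 2) = 6*D - 5 = -5 + 6*D)
J(d, c) = 1/2 - c (J(d, c) = 2 - (3 - c*(-4 + 2))/2 = 2 - (3 - c*(-2))/2 = 2 - (3 - (-2)*c)/2 = 2 - (3 + 2*c)/2 = 2 + (-3/2 - c) = 1/2 - c)
J(-17, 21)/179 + Z/u(7) = (1/2 - 1*21)/179 - 20/(-5 + 6*7) = (1/2 - 21)*(1/179) - 20/(-5 + 42) = -41/2*1/179 - 20/37 = -41/358 - 20*1/37 = -41/358 - 20/37 = -8677/13246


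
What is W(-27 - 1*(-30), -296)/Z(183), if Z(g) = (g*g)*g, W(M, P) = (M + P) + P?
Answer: -589/6128487 ≈ -9.6109e-5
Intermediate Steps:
W(M, P) = M + 2*P
Z(g) = g³ (Z(g) = g²*g = g³)
W(-27 - 1*(-30), -296)/Z(183) = ((-27 - 1*(-30)) + 2*(-296))/(183³) = ((-27 + 30) - 592)/6128487 = (3 - 592)*(1/6128487) = -589*1/6128487 = -589/6128487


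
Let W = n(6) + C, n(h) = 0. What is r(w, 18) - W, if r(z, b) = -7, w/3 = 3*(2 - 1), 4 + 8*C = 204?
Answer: -32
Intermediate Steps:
C = 25 (C = -½ + (⅛)*204 = -½ + 51/2 = 25)
w = 9 (w = 3*(3*(2 - 1)) = 3*(3*1) = 3*3 = 9)
W = 25 (W = 0 + 25 = 25)
r(w, 18) - W = -7 - 1*25 = -7 - 25 = -32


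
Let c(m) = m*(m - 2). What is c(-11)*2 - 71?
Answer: 215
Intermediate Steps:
c(m) = m*(-2 + m)
c(-11)*2 - 71 = -11*(-2 - 11)*2 - 71 = -11*(-13)*2 - 71 = 143*2 - 71 = 286 - 71 = 215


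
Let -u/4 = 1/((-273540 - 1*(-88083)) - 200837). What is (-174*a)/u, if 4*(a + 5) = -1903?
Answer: 32313686247/4 ≈ 8.0784e+9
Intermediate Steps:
a = -1923/4 (a = -5 + (¼)*(-1903) = -5 - 1903/4 = -1923/4 ≈ -480.75)
u = 2/193147 (u = -4/((-273540 - 1*(-88083)) - 200837) = -4/((-273540 + 88083) - 200837) = -4/(-185457 - 200837) = -4/(-386294) = -4*(-1/386294) = 2/193147 ≈ 1.0355e-5)
(-174*a)/u = (-174*(-1923/4))/(2/193147) = (167301/2)*(193147/2) = 32313686247/4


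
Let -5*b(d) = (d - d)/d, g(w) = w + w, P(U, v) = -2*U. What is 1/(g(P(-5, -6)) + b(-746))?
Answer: 1/20 ≈ 0.050000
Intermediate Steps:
g(w) = 2*w
b(d) = 0 (b(d) = -(d - d)/(5*d) = -0/d = -1/5*0 = 0)
1/(g(P(-5, -6)) + b(-746)) = 1/(2*(-2*(-5)) + 0) = 1/(2*10 + 0) = 1/(20 + 0) = 1/20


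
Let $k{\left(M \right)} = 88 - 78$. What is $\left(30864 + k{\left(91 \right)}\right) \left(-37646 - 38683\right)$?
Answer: $-2356581546$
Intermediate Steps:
$k{\left(M \right)} = 10$
$\left(30864 + k{\left(91 \right)}\right) \left(-37646 - 38683\right) = \left(30864 + 10\right) \left(-37646 - 38683\right) = 30874 \left(-76329\right) = -2356581546$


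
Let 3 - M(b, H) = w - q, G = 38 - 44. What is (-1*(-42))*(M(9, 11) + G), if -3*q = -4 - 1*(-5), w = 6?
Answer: -392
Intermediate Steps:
G = -6
q = -⅓ (q = -(-4 - 1*(-5))/3 = -(-4 + 5)/3 = -⅓*1 = -⅓ ≈ -0.33333)
M(b, H) = -10/3 (M(b, H) = 3 - (6 - 1*(-⅓)) = 3 - (6 + ⅓) = 3 - 1*19/3 = 3 - 19/3 = -10/3)
(-1*(-42))*(M(9, 11) + G) = (-1*(-42))*(-10/3 - 6) = 42*(-28/3) = -392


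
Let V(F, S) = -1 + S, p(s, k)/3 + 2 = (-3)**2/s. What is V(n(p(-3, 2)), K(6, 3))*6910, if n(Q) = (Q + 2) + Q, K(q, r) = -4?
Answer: -34550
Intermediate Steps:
p(s, k) = -6 + 27/s (p(s, k) = -6 + 3*((-3)**2/s) = -6 + 3*(9/s) = -6 + 27/s)
n(Q) = 2 + 2*Q (n(Q) = (2 + Q) + Q = 2 + 2*Q)
V(n(p(-3, 2)), K(6, 3))*6910 = (-1 - 4)*6910 = -5*6910 = -34550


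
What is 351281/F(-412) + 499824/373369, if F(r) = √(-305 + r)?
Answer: 499824/373369 - 351281*I*√717/717 ≈ 1.3387 - 13119.0*I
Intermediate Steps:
351281/F(-412) + 499824/373369 = 351281/(√(-305 - 412)) + 499824/373369 = 351281/(√(-717)) + 499824*(1/373369) = 351281/((I*√717)) + 499824/373369 = 351281*(-I*√717/717) + 499824/373369 = -351281*I*√717/717 + 499824/373369 = 499824/373369 - 351281*I*√717/717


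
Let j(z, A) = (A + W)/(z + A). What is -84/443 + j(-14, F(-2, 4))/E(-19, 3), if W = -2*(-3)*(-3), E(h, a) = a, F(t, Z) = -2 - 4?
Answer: 466/2215 ≈ 0.21038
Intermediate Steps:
F(t, Z) = -6
W = -18 (W = 6*(-3) = -18)
j(z, A) = (-18 + A)/(A + z) (j(z, A) = (A - 18)/(z + A) = (-18 + A)/(A + z))
-84/443 + j(-14, F(-2, 4))/E(-19, 3) = -84/443 + ((-18 - 6)/(-6 - 14))/3 = -84*1/443 + (-24/(-20))*(⅓) = -84/443 - 1/20*(-24)*(⅓) = -84/443 + (6/5)*(⅓) = -84/443 + ⅖ = 466/2215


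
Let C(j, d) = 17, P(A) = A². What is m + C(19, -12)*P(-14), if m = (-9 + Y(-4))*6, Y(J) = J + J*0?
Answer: 3254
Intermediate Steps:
Y(J) = J (Y(J) = J + 0 = J)
m = -78 (m = (-9 - 4)*6 = -13*6 = -78)
m + C(19, -12)*P(-14) = -78 + 17*(-14)² = -78 + 17*196 = -78 + 3332 = 3254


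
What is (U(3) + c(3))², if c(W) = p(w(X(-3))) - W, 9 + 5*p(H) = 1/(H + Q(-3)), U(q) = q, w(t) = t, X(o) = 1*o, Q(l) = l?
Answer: 121/36 ≈ 3.3611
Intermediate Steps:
X(o) = o
p(H) = -9/5 + 1/(5*(-3 + H)) (p(H) = -9/5 + 1/(5*(H - 3)) = -9/5 + 1/(5*(-3 + H)))
c(W) = -11/6 - W (c(W) = (28 - 9*(-3))/(5*(-3 - 3)) - W = (⅕)*(28 + 27)/(-6) - W = (⅕)*(-⅙)*55 - W = -11/6 - W)
(U(3) + c(3))² = (3 + (-11/6 - 1*3))² = (3 + (-11/6 - 3))² = (3 - 29/6)² = (-11/6)² = 121/36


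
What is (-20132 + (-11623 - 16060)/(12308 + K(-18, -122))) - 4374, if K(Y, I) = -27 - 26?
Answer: -15807827/645 ≈ -24508.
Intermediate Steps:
K(Y, I) = -53
(-20132 + (-11623 - 16060)/(12308 + K(-18, -122))) - 4374 = (-20132 + (-11623 - 16060)/(12308 - 53)) - 4374 = (-20132 - 27683/12255) - 4374 = (-20132 - 27683*1/12255) - 4374 = (-20132 - 1457/645) - 4374 = -12986597/645 - 4374 = -15807827/645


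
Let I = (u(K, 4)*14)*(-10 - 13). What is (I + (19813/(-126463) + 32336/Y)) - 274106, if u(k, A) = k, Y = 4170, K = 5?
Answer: -72697510835501/263675355 ≈ -2.7571e+5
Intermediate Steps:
I = -1610 (I = (5*14)*(-10 - 13) = 70*(-23) = -1610)
(I + (19813/(-126463) + 32336/Y)) - 274106 = (-1610 + (19813/(-126463) + 32336/4170)) - 274106 = (-1610 + (19813*(-1/126463) + 32336*(1/4170))) - 274106 = (-1610 + (-19813/126463 + 16168/2085)) - 274106 = (-1610 + 2003343679/263675355) - 274106 = -422513977871/263675355 - 274106 = -72697510835501/263675355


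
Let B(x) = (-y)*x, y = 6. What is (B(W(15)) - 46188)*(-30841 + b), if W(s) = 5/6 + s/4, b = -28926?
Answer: 5524323577/2 ≈ 2.7622e+9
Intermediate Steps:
W(s) = 5/6 + s/4 (W(s) = 5*(1/6) + s*(1/4) = 5/6 + s/4)
B(x) = -6*x (B(x) = (-1*6)*x = -6*x)
(B(W(15)) - 46188)*(-30841 + b) = (-6*(5/6 + (1/4)*15) - 46188)*(-30841 - 28926) = (-6*(5/6 + 15/4) - 46188)*(-59767) = (-6*55/12 - 46188)*(-59767) = (-55/2 - 46188)*(-59767) = -92431/2*(-59767) = 5524323577/2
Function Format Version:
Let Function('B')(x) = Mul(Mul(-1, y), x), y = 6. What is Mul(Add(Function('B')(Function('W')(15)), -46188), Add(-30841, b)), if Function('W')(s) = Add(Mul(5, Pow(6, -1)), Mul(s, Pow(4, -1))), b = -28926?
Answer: Rational(5524323577, 2) ≈ 2.7622e+9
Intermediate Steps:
Function('W')(s) = Add(Rational(5, 6), Mul(Rational(1, 4), s)) (Function('W')(s) = Add(Mul(5, Rational(1, 6)), Mul(s, Rational(1, 4))) = Add(Rational(5, 6), Mul(Rational(1, 4), s)))
Function('B')(x) = Mul(-6, x) (Function('B')(x) = Mul(Mul(-1, 6), x) = Mul(-6, x))
Mul(Add(Function('B')(Function('W')(15)), -46188), Add(-30841, b)) = Mul(Add(Mul(-6, Add(Rational(5, 6), Mul(Rational(1, 4), 15))), -46188), Add(-30841, -28926)) = Mul(Add(Mul(-6, Add(Rational(5, 6), Rational(15, 4))), -46188), -59767) = Mul(Add(Mul(-6, Rational(55, 12)), -46188), -59767) = Mul(Add(Rational(-55, 2), -46188), -59767) = Mul(Rational(-92431, 2), -59767) = Rational(5524323577, 2)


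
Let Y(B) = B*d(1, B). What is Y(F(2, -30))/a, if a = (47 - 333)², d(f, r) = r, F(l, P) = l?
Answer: 1/20449 ≈ 4.8902e-5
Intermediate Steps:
Y(B) = B² (Y(B) = B*B = B²)
a = 81796 (a = (-286)² = 81796)
Y(F(2, -30))/a = 2²/81796 = 4*(1/81796) = 1/20449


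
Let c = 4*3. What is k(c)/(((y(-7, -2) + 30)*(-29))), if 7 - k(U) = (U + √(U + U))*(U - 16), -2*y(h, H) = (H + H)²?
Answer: -5/58 - 4*√6/319 ≈ -0.11692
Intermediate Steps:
y(h, H) = -2*H² (y(h, H) = -(H + H)²/2 = -4*H²/2 = -2*H²)
c = 12
k(U) = 7 - (-16 + U)*(U + √2*√U) (k(U) = 7 - (U + √(U + U))*(U - 16) = 7 - (U + √(2*U))*(-16 + U) = 7 - (U + √2*√U)*(-16 + U) = 7 - (-16 + U)*(U + √2*√U))
k(c)/(((y(-7, -2) + 30)*(-29))) = (7 - 1*12² + 16*12 - √2*12^(3/2) + 16*√2*√12)/(((-2*(-2)² + 30)*(-29))) = (7 - 1*144 + 192 - √2*24*√3 + 16*√2*(2*√3))/(((-2*4 + 30)*(-29))) = (7 - 144 + 192 - 24*√6 + 32*√6)/(((-8 + 30)*(-29))) = (55 + 8*√6)/((22*(-29))) = (55 + 8*√6)/(-638) = (55 + 8*√6)*(-1/638) = -5/58 - 4*√6/319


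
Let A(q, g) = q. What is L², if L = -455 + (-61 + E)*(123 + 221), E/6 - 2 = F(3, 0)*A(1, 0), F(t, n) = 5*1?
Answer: 48874081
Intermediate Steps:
F(t, n) = 5
E = 42 (E = 12 + 6*(5*1) = 12 + 6*5 = 12 + 30 = 42)
L = -6991 (L = -455 + (-61 + 42)*(123 + 221) = -455 - 19*344 = -455 - 6536 = -6991)
L² = (-6991)² = 48874081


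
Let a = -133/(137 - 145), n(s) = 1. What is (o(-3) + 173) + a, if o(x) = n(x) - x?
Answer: 1549/8 ≈ 193.63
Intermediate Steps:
a = 133/8 (a = -133/(-8) = -133*(-1/8) = 133/8 ≈ 16.625)
o(x) = 1 - x
(o(-3) + 173) + a = ((1 - 1*(-3)) + 173) + 133/8 = ((1 + 3) + 173) + 133/8 = (4 + 173) + 133/8 = 177 + 133/8 = 1549/8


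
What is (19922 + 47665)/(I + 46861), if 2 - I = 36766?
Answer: 67587/10097 ≈ 6.6938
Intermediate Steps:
I = -36764 (I = 2 - 1*36766 = 2 - 36766 = -36764)
(19922 + 47665)/(I + 46861) = (19922 + 47665)/(-36764 + 46861) = 67587/10097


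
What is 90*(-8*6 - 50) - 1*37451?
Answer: -46271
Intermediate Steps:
90*(-8*6 - 50) - 1*37451 = 90*(-48 - 50) - 37451 = 90*(-98) - 37451 = -8820 - 37451 = -46271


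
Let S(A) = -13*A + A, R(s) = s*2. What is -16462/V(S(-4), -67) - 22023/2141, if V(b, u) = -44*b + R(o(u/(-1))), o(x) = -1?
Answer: -5655740/2263037 ≈ -2.4992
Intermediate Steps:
R(s) = 2*s
S(A) = -12*A
V(b, u) = -2 - 44*b (V(b, u) = -44*b + 2*(-1) = -44*b - 2 = -2 - 44*b)
-16462/V(S(-4), -67) - 22023/2141 = -16462/(-2 - (-528)*(-4)) - 22023/2141 = -16462/(-2 - 44*48) - 22023*1/2141 = -16462/(-2 - 2112) - 22023/2141 = -16462/(-2114) - 22023/2141 = -16462*(-1/2114) - 22023/2141 = 8231/1057 - 22023/2141 = -5655740/2263037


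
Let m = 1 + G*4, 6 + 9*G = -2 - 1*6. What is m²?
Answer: 2209/81 ≈ 27.272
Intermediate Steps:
G = -14/9 (G = -⅔ + (-2 - 1*6)/9 = -⅔ + (-2 - 6)/9 = -⅔ + (⅑)*(-8) = -⅔ - 8/9 = -14/9 ≈ -1.5556)
m = -47/9 (m = 1 - 14/9*4 = 1 - 56/9 = -47/9 ≈ -5.2222)
m² = (-47/9)² = 2209/81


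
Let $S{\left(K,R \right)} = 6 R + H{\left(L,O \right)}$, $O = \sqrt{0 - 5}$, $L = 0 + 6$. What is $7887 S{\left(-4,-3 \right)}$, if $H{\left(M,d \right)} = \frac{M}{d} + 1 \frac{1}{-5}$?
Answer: $- \frac{717717}{5} - \frac{47322 i \sqrt{5}}{5} \approx -1.4354 \cdot 10^{5} - 21163.0 i$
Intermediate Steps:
$L = 6$
$O = i \sqrt{5}$ ($O = \sqrt{-5} = i \sqrt{5} \approx 2.2361 i$)
$H{\left(M,d \right)} = - \frac{1}{5} + \frac{M}{d}$ ($H{\left(M,d \right)} = \frac{M}{d} + 1 \left(- \frac{1}{5}\right) = \frac{M}{d} - \frac{1}{5} = - \frac{1}{5} + \frac{M}{d}$)
$S{\left(K,R \right)} = 6 R - \frac{i \sqrt{5} \left(6 - \frac{i \sqrt{5}}{5}\right)}{5}$ ($S{\left(K,R \right)} = 6 R + \frac{6 - \frac{i \sqrt{5}}{5}}{i \sqrt{5}} = 6 R + - \frac{i \sqrt{5}}{5} \left(6 - \frac{i \sqrt{5}}{5}\right) = 6 R - \frac{i \sqrt{5} \left(6 - \frac{i \sqrt{5}}{5}\right)}{5}$)
$7887 S{\left(-4,-3 \right)} = 7887 \left(- \frac{1}{5} + 6 \left(-3\right) - \frac{6 i \sqrt{5}}{5}\right) = 7887 \left(- \frac{1}{5} - 18 - \frac{6 i \sqrt{5}}{5}\right) = 7887 \left(- \frac{91}{5} - \frac{6 i \sqrt{5}}{5}\right) = - \frac{717717}{5} - \frac{47322 i \sqrt{5}}{5}$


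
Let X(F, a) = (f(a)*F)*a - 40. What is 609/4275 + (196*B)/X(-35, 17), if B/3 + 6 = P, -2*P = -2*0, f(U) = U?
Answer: 472591/964725 ≈ 0.48987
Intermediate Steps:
P = 0 (P = -(-1)*0 = -½*0 = 0)
X(F, a) = -40 + F*a² (X(F, a) = (a*F)*a - 40 = (F*a)*a - 40 = F*a² - 40 = -40 + F*a²)
B = -18 (B = -18 + 3*0 = -18 + 0 = -18)
609/4275 + (196*B)/X(-35, 17) = 609/4275 + (196*(-18))/(-40 - 35*17²) = 609*(1/4275) - 3528/(-40 - 35*289) = 203/1425 - 3528/(-40 - 10115) = 203/1425 - 3528/(-10155) = 203/1425 - 3528*(-1/10155) = 203/1425 + 1176/3385 = 472591/964725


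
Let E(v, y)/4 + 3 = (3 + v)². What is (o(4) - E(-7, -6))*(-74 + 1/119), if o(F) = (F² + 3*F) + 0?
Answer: 211320/119 ≈ 1775.8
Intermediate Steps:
o(F) = F² + 3*F
E(v, y) = -12 + 4*(3 + v)²
(o(4) - E(-7, -6))*(-74 + 1/119) = (4*(3 + 4) - (-12 + 4*(3 - 7)²))*(-74 + 1/119) = (4*7 - (-12 + 4*(-4)²))*(-74 + 1/119) = (28 - (-12 + 4*16))*(-8805/119) = (28 - (-12 + 64))*(-8805/119) = (28 - 1*52)*(-8805/119) = (28 - 52)*(-8805/119) = -24*(-8805/119) = 211320/119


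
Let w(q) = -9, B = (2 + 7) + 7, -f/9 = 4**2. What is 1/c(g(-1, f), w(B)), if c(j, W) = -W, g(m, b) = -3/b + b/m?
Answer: 1/9 ≈ 0.11111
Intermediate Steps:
f = -144 (f = -9*4**2 = -9*16 = -144)
B = 16 (B = 9 + 7 = 16)
1/c(g(-1, f), w(B)) = 1/(-1*(-9)) = 1/9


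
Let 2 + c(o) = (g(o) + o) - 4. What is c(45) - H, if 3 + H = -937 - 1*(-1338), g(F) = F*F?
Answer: 1666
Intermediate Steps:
g(F) = F**2
c(o) = -6 + o + o**2 (c(o) = -2 + ((o**2 + o) - 4) = -2 + ((o + o**2) - 4) = -2 + (-4 + o + o**2) = -6 + o + o**2)
H = 398 (H = -3 + (-937 - 1*(-1338)) = -3 + (-937 + 1338) = -3 + 401 = 398)
c(45) - H = (-6 + 45 + 45**2) - 1*398 = (-6 + 45 + 2025) - 398 = 2064 - 398 = 1666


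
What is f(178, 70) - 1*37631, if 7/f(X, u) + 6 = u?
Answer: -2408377/64 ≈ -37631.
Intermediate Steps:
f(X, u) = 7/(-6 + u)
f(178, 70) - 1*37631 = 7/(-6 + 70) - 1*37631 = 7/64 - 37631 = -2408377/64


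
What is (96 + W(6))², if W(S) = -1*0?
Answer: 9216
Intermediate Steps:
W(S) = 0
(96 + W(6))² = (96 + 0)² = 96² = 9216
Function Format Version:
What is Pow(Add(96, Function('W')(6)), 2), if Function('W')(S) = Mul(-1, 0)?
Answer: 9216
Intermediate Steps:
Function('W')(S) = 0
Pow(Add(96, Function('W')(6)), 2) = Pow(Add(96, 0), 2) = Pow(96, 2) = 9216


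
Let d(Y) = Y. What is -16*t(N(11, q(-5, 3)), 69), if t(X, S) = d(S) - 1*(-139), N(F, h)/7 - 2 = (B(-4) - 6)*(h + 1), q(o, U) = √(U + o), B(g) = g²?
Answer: -3328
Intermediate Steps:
N(F, h) = 84 + 70*h (N(F, h) = 14 + 7*(((-4)² - 6)*(h + 1)) = 14 + 7*((16 - 6)*(1 + h)) = 14 + 7*(10*(1 + h)) = 14 + 7*(10 + 10*h) = 14 + (70 + 70*h) = 84 + 70*h)
t(X, S) = 139 + S (t(X, S) = S - 1*(-139) = S + 139 = 139 + S)
-16*t(N(11, q(-5, 3)), 69) = -16*(139 + 69) = -16*208 = -3328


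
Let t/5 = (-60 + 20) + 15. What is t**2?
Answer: 15625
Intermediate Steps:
t = -125 (t = 5*((-60 + 20) + 15) = 5*(-40 + 15) = 5*(-25) = -125)
t**2 = (-125)**2 = 15625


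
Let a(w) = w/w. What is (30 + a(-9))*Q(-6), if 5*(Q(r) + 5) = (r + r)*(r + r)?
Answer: 3689/5 ≈ 737.80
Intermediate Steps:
a(w) = 1
Q(r) = -5 + 4*r**2/5 (Q(r) = -5 + ((r + r)*(r + r))/5 = -5 + ((2*r)*(2*r))/5 = -5 + (4*r**2)/5 = -5 + 4*r**2/5)
(30 + a(-9))*Q(-6) = (30 + 1)*(-5 + (4/5)*(-6)**2) = 31*(-5 + (4/5)*36) = 31*(-5 + 144/5) = 31*(119/5) = 3689/5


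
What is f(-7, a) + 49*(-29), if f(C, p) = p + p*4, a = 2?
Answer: -1411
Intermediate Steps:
f(C, p) = 5*p (f(C, p) = p + 4*p = 5*p)
f(-7, a) + 49*(-29) = 5*2 + 49*(-29) = 10 - 1421 = -1411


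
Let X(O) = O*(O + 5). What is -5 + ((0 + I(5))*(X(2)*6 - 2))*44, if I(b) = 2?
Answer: 7211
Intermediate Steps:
X(O) = O*(5 + O)
-5 + ((0 + I(5))*(X(2)*6 - 2))*44 = -5 + ((0 + 2)*((2*(5 + 2))*6 - 2))*44 = -5 + (2*((2*7)*6 - 2))*44 = -5 + (2*(14*6 - 2))*44 = -5 + (2*(84 - 2))*44 = -5 + (2*82)*44 = -5 + 164*44 = -5 + 7216 = 7211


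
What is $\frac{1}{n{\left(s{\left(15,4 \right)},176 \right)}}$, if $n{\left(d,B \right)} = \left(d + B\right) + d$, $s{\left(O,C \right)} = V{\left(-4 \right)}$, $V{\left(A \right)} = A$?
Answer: $\frac{1}{168} \approx 0.0059524$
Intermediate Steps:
$s{\left(O,C \right)} = -4$
$n{\left(d,B \right)} = B + 2 d$ ($n{\left(d,B \right)} = \left(B + d\right) + d = B + 2 d$)
$\frac{1}{n{\left(s{\left(15,4 \right)},176 \right)}} = \frac{1}{176 + 2 \left(-4\right)} = \frac{1}{176 - 8} = \frac{1}{168}$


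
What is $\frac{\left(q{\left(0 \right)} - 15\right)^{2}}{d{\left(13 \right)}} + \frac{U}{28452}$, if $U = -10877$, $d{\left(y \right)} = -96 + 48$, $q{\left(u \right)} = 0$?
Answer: $- \frac{576983}{113808} \approx -5.0698$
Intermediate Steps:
$d{\left(y \right)} = -48$
$\frac{\left(q{\left(0 \right)} - 15\right)^{2}}{d{\left(13 \right)}} + \frac{U}{28452} = \frac{\left(0 - 15\right)^{2}}{-48} - \frac{10877}{28452} = \left(-15\right)^{2} \left(- \frac{1}{48}\right) - \frac{10877}{28452} = 225 \left(- \frac{1}{48}\right) - \frac{10877}{28452} = - \frac{75}{16} - \frac{10877}{28452} = - \frac{576983}{113808}$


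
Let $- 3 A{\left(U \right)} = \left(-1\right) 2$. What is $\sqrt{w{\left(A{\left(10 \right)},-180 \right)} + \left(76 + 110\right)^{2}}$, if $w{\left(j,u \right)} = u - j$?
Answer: $\frac{19 \sqrt{858}}{3} \approx 185.51$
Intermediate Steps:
$A{\left(U \right)} = \frac{2}{3}$ ($A{\left(U \right)} = - \frac{\left(-1\right) 2}{3} = \left(- \frac{1}{3}\right) \left(-2\right) = \frac{2}{3}$)
$\sqrt{w{\left(A{\left(10 \right)},-180 \right)} + \left(76 + 110\right)^{2}} = \sqrt{\left(-180 - \frac{2}{3}\right) + \left(76 + 110\right)^{2}} = \sqrt{\left(-180 - \frac{2}{3}\right) + 186^{2}} = \sqrt{- \frac{542}{3} + 34596} = \sqrt{\frac{103246}{3}} = \frac{19 \sqrt{858}}{3}$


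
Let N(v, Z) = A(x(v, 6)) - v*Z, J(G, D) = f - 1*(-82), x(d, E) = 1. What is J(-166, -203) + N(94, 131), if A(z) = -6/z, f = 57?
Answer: -12181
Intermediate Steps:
J(G, D) = 139 (J(G, D) = 57 - 1*(-82) = 57 + 82 = 139)
N(v, Z) = -6 - Z*v (N(v, Z) = -6/1 - v*Z = -6*1 - Z*v = -6 - Z*v)
J(-166, -203) + N(94, 131) = 139 + (-6 - 1*131*94) = 139 + (-6 - 12314) = 139 - 12320 = -12181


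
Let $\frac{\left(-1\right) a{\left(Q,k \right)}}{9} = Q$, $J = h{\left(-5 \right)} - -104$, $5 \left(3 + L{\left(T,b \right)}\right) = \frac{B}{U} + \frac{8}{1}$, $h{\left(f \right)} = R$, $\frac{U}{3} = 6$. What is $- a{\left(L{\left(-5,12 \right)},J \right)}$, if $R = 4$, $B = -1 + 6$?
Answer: $- \frac{121}{10} \approx -12.1$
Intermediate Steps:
$B = 5$
$U = 18$ ($U = 3 \cdot 6 = 18$)
$h{\left(f \right)} = 4$
$L{\left(T,b \right)} = - \frac{121}{90}$ ($L{\left(T,b \right)} = -3 + \frac{\frac{5}{18} + \frac{8}{1}}{5} = -3 + \frac{5 \cdot \frac{1}{18} + 8 \cdot 1}{5} = -3 + \frac{\frac{5}{18} + 8}{5} = -3 + \frac{1}{5} \cdot \frac{149}{18} = -3 + \frac{149}{90} = - \frac{121}{90}$)
$J = 108$ ($J = 4 - -104 = 4 + 104 = 108$)
$a{\left(Q,k \right)} = - 9 Q$
$- a{\left(L{\left(-5,12 \right)},J \right)} = - \frac{\left(-9\right) \left(-121\right)}{90} = \left(-1\right) \frac{121}{10} = - \frac{121}{10}$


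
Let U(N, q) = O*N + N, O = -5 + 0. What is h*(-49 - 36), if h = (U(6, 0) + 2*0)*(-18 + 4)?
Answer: -28560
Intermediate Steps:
O = -5
U(N, q) = -4*N (U(N, q) = -5*N + N = -4*N)
h = 336 (h = (-4*6 + 2*0)*(-18 + 4) = (-24 + 0)*(-14) = -24*(-14) = 336)
h*(-49 - 36) = 336*(-49 - 36) = 336*(-85) = -28560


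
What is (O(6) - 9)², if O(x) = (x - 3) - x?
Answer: 144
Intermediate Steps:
O(x) = -3 (O(x) = (-3 + x) - x = -3)
(O(6) - 9)² = (-3 - 9)² = (-12)² = 144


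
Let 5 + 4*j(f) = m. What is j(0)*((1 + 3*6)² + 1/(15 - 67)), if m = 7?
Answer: 18771/104 ≈ 180.49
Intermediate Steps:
j(f) = ½ (j(f) = -5/4 + (¼)*7 = -5/4 + 7/4 = ½)
j(0)*((1 + 3*6)² + 1/(15 - 67)) = ((1 + 3*6)² + 1/(15 - 67))/2 = ((1 + 18)² + 1/(-52))/2 = (19² - 1/52)/2 = (361 - 1/52)/2 = (½)*(18771/52) = 18771/104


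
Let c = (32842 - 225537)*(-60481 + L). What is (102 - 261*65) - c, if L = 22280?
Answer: -7361158558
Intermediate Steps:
c = 7361141695 (c = (32842 - 225537)*(-60481 + 22280) = -192695*(-38201) = 7361141695)
(102 - 261*65) - c = (102 - 261*65) - 1*7361141695 = (102 - 16965) - 7361141695 = -16863 - 7361141695 = -7361158558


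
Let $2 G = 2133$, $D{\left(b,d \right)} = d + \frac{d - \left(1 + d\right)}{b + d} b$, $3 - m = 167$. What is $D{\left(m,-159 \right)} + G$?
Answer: $\frac{585917}{646} \approx 906.99$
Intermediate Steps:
$m = -164$ ($m = 3 - 167 = -164$)
$D{\left(b,d \right)} = d - \frac{b}{b + d}$ ($D{\left(b,d \right)} = d + - \frac{1}{b + d} b = d - \frac{b}{b + d}$)
$G = \frac{2133}{2}$ ($G = \frac{1}{2} \cdot 2133 = \frac{2133}{2} \approx 1066.5$)
$D{\left(m,-159 \right)} + G = \frac{\left(-159\right)^{2} - -164 - -26076}{-164 - 159} + \frac{2133}{2} = \frac{25281 + 164 + 26076}{-323} + \frac{2133}{2} = \left(- \frac{1}{323}\right) 51521 + \frac{2133}{2} = - \frac{51521}{323} + \frac{2133}{2} = \frac{585917}{646}$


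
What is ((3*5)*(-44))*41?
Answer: -27060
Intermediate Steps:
((3*5)*(-44))*41 = (15*(-44))*41 = -660*41 = -27060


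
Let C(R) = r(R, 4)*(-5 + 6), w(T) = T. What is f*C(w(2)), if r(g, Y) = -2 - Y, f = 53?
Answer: -318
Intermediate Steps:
C(R) = -6 (C(R) = (-2 - 1*4)*(-5 + 6) = (-2 - 4)*1 = -6*1 = -6)
f*C(w(2)) = 53*(-6) = -318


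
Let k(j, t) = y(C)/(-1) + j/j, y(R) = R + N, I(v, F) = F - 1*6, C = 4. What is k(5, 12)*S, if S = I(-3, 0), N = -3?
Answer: 0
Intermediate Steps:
I(v, F) = -6 + F (I(v, F) = F - 6 = -6 + F)
S = -6 (S = -6 + 0 = -6)
y(R) = -3 + R (y(R) = R - 3 = -3 + R)
k(j, t) = 0 (k(j, t) = (-3 + 4)/(-1) + j/j = 1*(-1) + 1 = -1 + 1 = 0)
k(5, 12)*S = 0*(-6) = 0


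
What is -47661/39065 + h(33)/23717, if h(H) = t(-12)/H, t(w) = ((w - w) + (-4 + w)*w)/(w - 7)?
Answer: -236251070993/193639462445 ≈ -1.2201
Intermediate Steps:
t(w) = w*(-4 + w)/(-7 + w) (t(w) = (0 + w*(-4 + w))/(-7 + w) = (w*(-4 + w))/(-7 + w) = w*(-4 + w)/(-7 + w))
h(H) = -192/(19*H) (h(H) = (-12*(-4 - 12)/(-7 - 12))/H = (-12*(-16)/(-19))/H = (-12*(-1/19)*(-16))/H = -192/(19*H))
-47661/39065 + h(33)/23717 = -47661/39065 - 192/19/33/23717 = -47661*1/39065 - 192/19*1/33*(1/23717) = -47661/39065 - 64/209*1/23717 = -47661/39065 - 64/4956853 = -236251070993/193639462445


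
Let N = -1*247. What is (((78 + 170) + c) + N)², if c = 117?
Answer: 13924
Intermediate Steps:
N = -247
(((78 + 170) + c) + N)² = (((78 + 170) + 117) - 247)² = ((248 + 117) - 247)² = (365 - 247)² = 118² = 13924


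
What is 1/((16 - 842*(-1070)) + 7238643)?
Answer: 1/8139599 ≈ 1.2286e-7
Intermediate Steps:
1/((16 - 842*(-1070)) + 7238643) = 1/((16 + 900940) + 7238643) = 1/(900956 + 7238643) = 1/8139599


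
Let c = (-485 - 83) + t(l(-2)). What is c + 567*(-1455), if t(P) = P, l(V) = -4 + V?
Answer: -825559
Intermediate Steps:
c = -574 (c = (-485 - 83) + (-4 - 2) = -568 - 6 = -574)
c + 567*(-1455) = -574 + 567*(-1455) = -574 - 824985 = -825559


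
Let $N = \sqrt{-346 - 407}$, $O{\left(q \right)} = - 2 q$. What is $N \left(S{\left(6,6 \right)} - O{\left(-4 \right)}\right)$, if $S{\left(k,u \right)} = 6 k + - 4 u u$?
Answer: $- 116 i \sqrt{753} \approx - 3183.1 i$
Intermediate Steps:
$S{\left(k,u \right)} = - 4 u^{2} + 6 k$ ($S{\left(k,u \right)} = 6 k - 4 u^{2} = - 4 u^{2} + 6 k$)
$N = i \sqrt{753}$ ($N = \sqrt{-753} = i \sqrt{753} \approx 27.441 i$)
$N \left(S{\left(6,6 \right)} - O{\left(-4 \right)}\right) = i \sqrt{753} \left(\left(- 4 \cdot 6^{2} + 6 \cdot 6\right) - \left(-2\right) \left(-4\right)\right) = i \sqrt{753} \left(\left(\left(-4\right) 36 + 36\right) - 8\right) = i \sqrt{753} \left(\left(-144 + 36\right) - 8\right) = i \sqrt{753} \left(-108 - 8\right) = i \sqrt{753} \left(-116\right) = - 116 i \sqrt{753}$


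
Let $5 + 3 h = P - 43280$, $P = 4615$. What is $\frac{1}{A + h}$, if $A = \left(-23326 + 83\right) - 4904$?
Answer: $- \frac{1}{41037} \approx -2.4368 \cdot 10^{-5}$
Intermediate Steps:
$h = -12890$ ($h = - \frac{5}{3} + \frac{4615 - 43280}{3} = - \frac{5}{3} + \frac{1}{3} \left(-38665\right) = - \frac{5}{3} - \frac{38665}{3} = -12890$)
$A = -28147$ ($A = -23243 - 4904 = -28147$)
$\frac{1}{A + h} = \frac{1}{-28147 - 12890} = \frac{1}{-41037} = - \frac{1}{41037}$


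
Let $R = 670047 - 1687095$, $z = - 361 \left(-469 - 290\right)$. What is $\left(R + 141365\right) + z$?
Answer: $-601684$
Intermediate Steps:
$z = 273999$ ($z = \left(-361\right) \left(-759\right) = 273999$)
$R = -1017048$ ($R = 670047 - 1687095 = -1017048$)
$\left(R + 141365\right) + z = \left(-1017048 + 141365\right) + 273999 = -875683 + 273999 = -601684$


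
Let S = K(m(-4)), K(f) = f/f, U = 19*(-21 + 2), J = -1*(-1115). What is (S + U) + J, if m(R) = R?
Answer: 755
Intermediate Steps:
J = 1115
U = -361 (U = 19*(-19) = -361)
K(f) = 1
S = 1
(S + U) + J = (1 - 361) + 1115 = -360 + 1115 = 755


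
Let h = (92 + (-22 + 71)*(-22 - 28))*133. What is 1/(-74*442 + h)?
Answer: -1/346322 ≈ -2.8875e-6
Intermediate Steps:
h = -313614 (h = (92 + 49*(-50))*133 = (92 - 2450)*133 = -2358*133 = -313614)
1/(-74*442 + h) = 1/(-74*442 - 313614) = 1/(-32708 - 313614) = 1/(-346322) = -1/346322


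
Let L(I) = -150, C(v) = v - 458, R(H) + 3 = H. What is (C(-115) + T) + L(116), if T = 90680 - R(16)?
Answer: 89944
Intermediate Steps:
R(H) = -3 + H
C(v) = -458 + v
T = 90667 (T = 90680 - (-3 + 16) = 90680 - 1*13 = 90680 - 13 = 90667)
(C(-115) + T) + L(116) = ((-458 - 115) + 90667) - 150 = (-573 + 90667) - 150 = 90094 - 150 = 89944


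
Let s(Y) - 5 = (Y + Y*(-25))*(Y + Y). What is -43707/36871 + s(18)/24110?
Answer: -1627009207/888959810 ≈ -1.8302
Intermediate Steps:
s(Y) = 5 - 48*Y² (s(Y) = 5 + (Y + Y*(-25))*(Y + Y) = 5 + (Y - 25*Y)*(2*Y) = 5 + (-24*Y)*(2*Y) = 5 - 48*Y²)
-43707/36871 + s(18)/24110 = -43707/36871 + (5 - 48*18²)/24110 = -43707*1/36871 + (5 - 48*324)*(1/24110) = -43707/36871 + (5 - 15552)*(1/24110) = -43707/36871 - 15547*1/24110 = -43707/36871 - 15547/24110 = -1627009207/888959810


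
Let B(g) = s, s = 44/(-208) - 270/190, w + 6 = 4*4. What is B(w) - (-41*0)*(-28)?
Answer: -1613/988 ≈ -1.6326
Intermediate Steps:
w = 10 (w = -6 + 4*4 = -6 + 16 = 10)
s = -1613/988 (s = 44*(-1/208) - 270*1/190 = -11/52 - 27/19 = -1613/988 ≈ -1.6326)
B(g) = -1613/988
B(w) - (-41*0)*(-28) = -1613/988 - (-41*0)*(-28) = -1613/988 - 0*(-28) = -1613/988 - 1*0 = -1613/988 + 0 = -1613/988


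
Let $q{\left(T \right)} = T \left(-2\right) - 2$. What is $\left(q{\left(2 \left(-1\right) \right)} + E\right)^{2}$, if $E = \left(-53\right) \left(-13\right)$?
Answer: $477481$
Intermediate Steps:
$E = 689$
$q{\left(T \right)} = -2 - 2 T$ ($q{\left(T \right)} = - 2 T - 2 = -2 - 2 T$)
$\left(q{\left(2 \left(-1\right) \right)} + E\right)^{2} = \left(\left(-2 - 2 \cdot 2 \left(-1\right)\right) + 689\right)^{2} = \left(\left(-2 - -4\right) + 689\right)^{2} = \left(\left(-2 + 4\right) + 689\right)^{2} = \left(2 + 689\right)^{2} = 691^{2} = 477481$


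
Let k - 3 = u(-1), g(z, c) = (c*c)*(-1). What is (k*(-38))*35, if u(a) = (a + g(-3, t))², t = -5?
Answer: -903070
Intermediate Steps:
g(z, c) = -c² (g(z, c) = c²*(-1) = -c²)
u(a) = (-25 + a)² (u(a) = (a - 1*(-5)²)² = (a - 1*25)² = (a - 25)² = (-25 + a)²)
k = 679 (k = 3 + (-25 - 1)² = 3 + (-26)² = 3 + 676 = 679)
(k*(-38))*35 = (679*(-38))*35 = -25802*35 = -903070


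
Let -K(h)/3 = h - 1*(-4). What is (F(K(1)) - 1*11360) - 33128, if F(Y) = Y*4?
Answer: -44548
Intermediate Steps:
K(h) = -12 - 3*h (K(h) = -3*(h - 1*(-4)) = -3*(h + 4) = -3*(4 + h) = -12 - 3*h)
F(Y) = 4*Y
(F(K(1)) - 1*11360) - 33128 = (4*(-12 - 3*1) - 1*11360) - 33128 = (4*(-12 - 3) - 11360) - 33128 = (4*(-15) - 11360) - 33128 = (-60 - 11360) - 33128 = -11420 - 33128 = -44548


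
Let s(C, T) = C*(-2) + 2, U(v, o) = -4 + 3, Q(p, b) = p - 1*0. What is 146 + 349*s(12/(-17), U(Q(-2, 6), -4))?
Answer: 22724/17 ≈ 1336.7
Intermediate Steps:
Q(p, b) = p (Q(p, b) = p + 0 = p)
U(v, o) = -1
s(C, T) = 2 - 2*C (s(C, T) = -2*C + 2 = 2 - 2*C)
146 + 349*s(12/(-17), U(Q(-2, 6), -4)) = 146 + 349*(2 - 24/(-17)) = 146 + 349*(2 - 24*(-1)/17) = 146 + 349*(2 - 2*(-12/17)) = 146 + 349*(2 + 24/17) = 146 + 349*(58/17) = 146 + 20242/17 = 22724/17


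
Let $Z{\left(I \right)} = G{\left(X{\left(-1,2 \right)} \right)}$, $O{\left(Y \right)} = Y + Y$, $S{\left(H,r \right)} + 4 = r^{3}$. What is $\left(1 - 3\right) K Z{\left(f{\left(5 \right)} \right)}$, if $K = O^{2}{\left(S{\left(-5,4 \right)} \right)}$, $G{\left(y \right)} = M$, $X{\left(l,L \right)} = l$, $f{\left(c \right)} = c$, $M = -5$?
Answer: $144000$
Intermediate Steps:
$S{\left(H,r \right)} = -4 + r^{3}$
$O{\left(Y \right)} = 2 Y$
$G{\left(y \right)} = -5$
$K = 14400$ ($K = \left(2 \left(-4 + 4^{3}\right)\right)^{2} = \left(2 \left(-4 + 64\right)\right)^{2} = \left(2 \cdot 60\right)^{2} = 120^{2} = 14400$)
$Z{\left(I \right)} = -5$
$\left(1 - 3\right) K Z{\left(f{\left(5 \right)} \right)} = \left(1 - 3\right) 14400 \left(-5\right) = \left(-2\right) 14400 \left(-5\right) = \left(-28800\right) \left(-5\right) = 144000$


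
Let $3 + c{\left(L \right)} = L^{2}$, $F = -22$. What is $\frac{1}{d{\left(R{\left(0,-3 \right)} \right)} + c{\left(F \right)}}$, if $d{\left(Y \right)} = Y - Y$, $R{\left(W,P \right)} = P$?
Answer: $\frac{1}{481} \approx 0.002079$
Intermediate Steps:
$d{\left(Y \right)} = 0$
$c{\left(L \right)} = -3 + L^{2}$
$\frac{1}{d{\left(R{\left(0,-3 \right)} \right)} + c{\left(F \right)}} = \frac{1}{0 - \left(3 - \left(-22\right)^{2}\right)} = \frac{1}{0 + \left(-3 + 484\right)} = \frac{1}{0 + 481} = \frac{1}{481}$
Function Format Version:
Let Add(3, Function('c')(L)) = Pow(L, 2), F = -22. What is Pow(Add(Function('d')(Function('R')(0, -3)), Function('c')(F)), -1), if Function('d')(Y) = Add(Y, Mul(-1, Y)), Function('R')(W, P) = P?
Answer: Rational(1, 481) ≈ 0.0020790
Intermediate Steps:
Function('d')(Y) = 0
Function('c')(L) = Add(-3, Pow(L, 2))
Pow(Add(Function('d')(Function('R')(0, -3)), Function('c')(F)), -1) = Pow(Add(0, Add(-3, Pow(-22, 2))), -1) = Pow(Add(0, Add(-3, 484)), -1) = Pow(Add(0, 481), -1) = Pow(481, -1) = Rational(1, 481)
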